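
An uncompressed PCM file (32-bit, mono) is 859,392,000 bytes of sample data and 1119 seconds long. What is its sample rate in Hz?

Bytes = sample_rate × seconds × bytes_per_sample × channels.
sample_rate = 859,392,000 / (1,119 × 4 × 1) = 859,392,000 / 4,476 = 192,000 Hz.

192,000 Hz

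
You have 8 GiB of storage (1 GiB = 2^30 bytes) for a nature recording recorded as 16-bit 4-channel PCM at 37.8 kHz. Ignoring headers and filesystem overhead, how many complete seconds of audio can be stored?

Uncompressed byte rate = 37,800 × 2 × 4 = 302,400 bytes/s.
Capacity = 8 × 1,073,741,824 = 8,589,934,592 bytes.
8,589,934,592 / 302,400 ≈ 28405.87 s → 28,405 seconds.

28,405 seconds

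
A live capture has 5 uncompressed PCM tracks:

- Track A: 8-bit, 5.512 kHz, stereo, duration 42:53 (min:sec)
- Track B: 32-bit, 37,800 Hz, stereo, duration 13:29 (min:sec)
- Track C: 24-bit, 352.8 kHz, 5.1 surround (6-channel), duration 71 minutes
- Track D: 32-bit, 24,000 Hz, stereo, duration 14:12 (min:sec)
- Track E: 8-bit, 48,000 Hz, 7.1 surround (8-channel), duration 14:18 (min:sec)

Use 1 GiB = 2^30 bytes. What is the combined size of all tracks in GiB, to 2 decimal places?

Track A: 42:53 (min:sec) = 2,573 s; 5,512 × 2,573 × 1 × 2 = 28,364,752 bytes.
Track B: 13:29 (min:sec) = 809 s; 37,800 × 809 × 4 × 2 = 244,641,600 bytes.
Track C: 71 minutes = 4,260 s; 352,800 × 4,260 × 3 × 6 = 27,052,704,000 bytes.
Track D: 14:12 (min:sec) = 852 s; 24,000 × 852 × 4 × 2 = 163,584,000 bytes.
Track E: 14:18 (min:sec) = 858 s; 48,000 × 858 × 1 × 8 = 329,472,000 bytes.
Total = 27,818,766,352 bytes = 25.91 GiB.

25.91 GiB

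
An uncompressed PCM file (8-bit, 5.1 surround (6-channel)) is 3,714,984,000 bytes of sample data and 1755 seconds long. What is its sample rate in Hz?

Bytes = sample_rate × seconds × bytes_per_sample × channels.
sample_rate = 3,714,984,000 / (1,755 × 1 × 6) = 3,714,984,000 / 10,530 = 352,800 Hz.

352,800 Hz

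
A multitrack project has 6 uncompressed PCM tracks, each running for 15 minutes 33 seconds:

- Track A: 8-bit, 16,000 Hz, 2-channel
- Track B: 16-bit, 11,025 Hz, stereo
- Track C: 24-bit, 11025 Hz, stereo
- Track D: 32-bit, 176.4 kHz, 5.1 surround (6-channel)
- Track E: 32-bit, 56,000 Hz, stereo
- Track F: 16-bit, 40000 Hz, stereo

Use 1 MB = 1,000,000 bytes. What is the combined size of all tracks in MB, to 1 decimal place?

4649.9 MB

15 minutes 33 seconds = 933 s.
Track A: 16,000 × 933 × 1 × 2 = 29,856,000 bytes.
Track B: 11,025 × 933 × 2 × 2 = 41,145,300 bytes.
Track C: 11,025 × 933 × 3 × 2 = 61,717,950 bytes.
Track D: 176,400 × 933 × 4 × 6 = 3,949,948,800 bytes.
Track E: 56,000 × 933 × 4 × 2 = 417,984,000 bytes.
Track F: 40,000 × 933 × 2 × 2 = 149,280,000 bytes.
Total = 4,649,932,050 bytes = 4649.9 MB.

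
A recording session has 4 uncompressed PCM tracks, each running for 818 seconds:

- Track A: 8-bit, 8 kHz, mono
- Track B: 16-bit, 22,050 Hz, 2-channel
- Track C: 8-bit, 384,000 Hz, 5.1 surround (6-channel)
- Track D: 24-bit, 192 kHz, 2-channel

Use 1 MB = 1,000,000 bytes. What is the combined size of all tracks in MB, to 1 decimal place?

Track A: 8,000 × 818 × 1 × 1 = 6,544,000 bytes.
Track B: 22,050 × 818 × 2 × 2 = 72,147,600 bytes.
Track C: 384,000 × 818 × 1 × 6 = 1,884,672,000 bytes.
Track D: 192,000 × 818 × 3 × 2 = 942,336,000 bytes.
Total = 2,905,699,600 bytes = 2905.7 MB.

2905.7 MB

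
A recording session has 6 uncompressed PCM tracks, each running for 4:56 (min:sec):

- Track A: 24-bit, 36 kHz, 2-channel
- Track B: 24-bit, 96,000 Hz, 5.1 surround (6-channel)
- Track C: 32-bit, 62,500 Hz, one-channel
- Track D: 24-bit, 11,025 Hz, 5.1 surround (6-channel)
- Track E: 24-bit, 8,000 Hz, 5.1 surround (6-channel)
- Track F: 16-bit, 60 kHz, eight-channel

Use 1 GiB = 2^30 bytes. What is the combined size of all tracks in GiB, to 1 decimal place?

4:56 (min:sec) = 296 s.
Track A: 36,000 × 296 × 3 × 2 = 63,936,000 bytes.
Track B: 96,000 × 296 × 3 × 6 = 511,488,000 bytes.
Track C: 62,500 × 296 × 4 × 1 = 74,000,000 bytes.
Track D: 11,025 × 296 × 3 × 6 = 58,741,200 bytes.
Track E: 8,000 × 296 × 3 × 6 = 42,624,000 bytes.
Track F: 60,000 × 296 × 2 × 8 = 284,160,000 bytes.
Total = 1,034,949,200 bytes = 1.0 GiB.

1.0 GiB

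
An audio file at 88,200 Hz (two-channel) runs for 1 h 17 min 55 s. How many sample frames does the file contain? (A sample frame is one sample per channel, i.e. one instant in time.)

412,335,000 sample frames

1 h 17 min 55 s = 4,675 s.
88,200 samples/s × 4,675 s = 412,335,000 frames.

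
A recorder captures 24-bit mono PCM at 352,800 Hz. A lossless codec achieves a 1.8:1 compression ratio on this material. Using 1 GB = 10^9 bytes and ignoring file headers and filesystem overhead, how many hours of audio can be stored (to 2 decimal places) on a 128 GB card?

60.47 hours

Uncompressed byte rate = 352,800 × 3 × 1 = 1,058,400 bytes/s.
After 1.8:1 compression, effective rate ≈ 588000 bytes/s.
Capacity = 128 × 1,000,000,000 = 128,000,000,000 bytes.
128,000,000,000 / effective rate ≈ 217687.07 s → 60.47 hours.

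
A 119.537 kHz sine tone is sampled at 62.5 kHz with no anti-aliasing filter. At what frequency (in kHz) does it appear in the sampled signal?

5.463 kHz

Nyquist = 62,500/2 = 31,250 Hz; 119,537 Hz exceeds it.
Alias = |119,537 − 2×62,500| = |119,537 − 125,000| = 5,463 Hz = 5.463 kHz.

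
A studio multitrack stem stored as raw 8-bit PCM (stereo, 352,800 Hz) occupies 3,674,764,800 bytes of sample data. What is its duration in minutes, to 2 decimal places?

Byte rate = 352,800 × 1 × 2 = 705,600 bytes/s.
Duration = 3,674,764,800 / 705,600 = 5,208 s.
5,208 s / 60 = 86.80 minutes.

86.80 minutes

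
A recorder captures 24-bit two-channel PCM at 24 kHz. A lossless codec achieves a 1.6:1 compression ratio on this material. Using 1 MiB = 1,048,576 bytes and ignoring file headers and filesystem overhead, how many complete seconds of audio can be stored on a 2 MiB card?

Uncompressed byte rate = 24,000 × 3 × 2 = 144,000 bytes/s.
After 1.6:1 compression, effective rate ≈ 90000 bytes/s.
Capacity = 2 × 1,048,576 = 2,097,152 bytes.
2,097,152 / effective rate ≈ 23.3 s → 23 seconds.

23 seconds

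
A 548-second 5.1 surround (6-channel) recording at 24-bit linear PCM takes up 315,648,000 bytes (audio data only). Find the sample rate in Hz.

32,000 Hz

Bytes = sample_rate × seconds × bytes_per_sample × channels.
sample_rate = 315,648,000 / (548 × 3 × 6) = 315,648,000 / 9,864 = 32,000 Hz.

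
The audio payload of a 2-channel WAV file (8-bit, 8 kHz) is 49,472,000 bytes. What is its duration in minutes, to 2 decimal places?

Byte rate = 8,000 × 1 × 2 = 16,000 bytes/s.
Duration = 49,472,000 / 16,000 = 3,092 s.
3,092 s / 60 = 51.53 minutes.

51.53 minutes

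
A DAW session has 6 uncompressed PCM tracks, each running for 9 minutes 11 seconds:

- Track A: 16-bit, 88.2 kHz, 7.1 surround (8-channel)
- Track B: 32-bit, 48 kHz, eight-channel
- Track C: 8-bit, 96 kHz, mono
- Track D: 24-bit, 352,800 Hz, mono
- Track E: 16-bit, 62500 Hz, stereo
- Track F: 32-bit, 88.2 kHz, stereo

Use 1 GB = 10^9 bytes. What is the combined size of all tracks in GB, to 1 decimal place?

9 minutes 11 seconds = 551 s.
Track A: 88,200 × 551 × 2 × 8 = 777,571,200 bytes.
Track B: 48,000 × 551 × 4 × 8 = 846,336,000 bytes.
Track C: 96,000 × 551 × 1 × 1 = 52,896,000 bytes.
Track D: 352,800 × 551 × 3 × 1 = 583,178,400 bytes.
Track E: 62,500 × 551 × 2 × 2 = 137,750,000 bytes.
Track F: 88,200 × 551 × 4 × 2 = 388,785,600 bytes.
Total = 2,786,517,200 bytes = 2.8 GB.

2.8 GB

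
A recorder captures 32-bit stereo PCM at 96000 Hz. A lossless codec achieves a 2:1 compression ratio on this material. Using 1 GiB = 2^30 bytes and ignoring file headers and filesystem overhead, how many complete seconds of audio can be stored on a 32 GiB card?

89,478 seconds

Uncompressed byte rate = 96,000 × 4 × 2 = 768,000 bytes/s.
After 2:1 compression, effective rate ≈ 384000 bytes/s.
Capacity = 32 × 1,073,741,824 = 34,359,738,368 bytes.
34,359,738,368 / effective rate ≈ 89478.49 s → 89,478 seconds.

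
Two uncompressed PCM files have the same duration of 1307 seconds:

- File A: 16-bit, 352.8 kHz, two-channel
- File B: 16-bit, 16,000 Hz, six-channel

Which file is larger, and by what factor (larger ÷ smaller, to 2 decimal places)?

File A: 352,800 × 2 × 2 = 1,411,200 bytes/s.
File B: 16,000 × 2 × 6 = 192,000 bytes/s.
File A is larger; ratio = 1,844,438,400 / 250,944,000 = 7.35.

File A, by a factor of 7.35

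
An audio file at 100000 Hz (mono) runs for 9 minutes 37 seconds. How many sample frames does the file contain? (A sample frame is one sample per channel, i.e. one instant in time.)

9 minutes 37 seconds = 577 s.
100,000 samples/s × 577 s = 57,700,000 frames.

57,700,000 sample frames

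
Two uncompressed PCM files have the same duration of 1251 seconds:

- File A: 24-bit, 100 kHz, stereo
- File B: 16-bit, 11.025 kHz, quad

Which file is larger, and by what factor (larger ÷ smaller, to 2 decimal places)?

File A: 100,000 × 3 × 2 = 600,000 bytes/s.
File B: 11,025 × 2 × 4 = 88,200 bytes/s.
File A is larger; ratio = 750,600,000 / 110,338,200 = 6.80.

File A, by a factor of 6.80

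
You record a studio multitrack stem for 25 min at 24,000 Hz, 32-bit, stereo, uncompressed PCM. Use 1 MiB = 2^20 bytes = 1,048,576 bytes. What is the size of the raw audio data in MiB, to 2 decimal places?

Duration = 25 min = 1,500 s.
Bytes = 24,000 samples/s × 1,500 s × 4 bytes/sample × 2 ch = 288,000,000 bytes.
288,000,000 / 1,048,576 = 274.66 MiB.

274.66 MiB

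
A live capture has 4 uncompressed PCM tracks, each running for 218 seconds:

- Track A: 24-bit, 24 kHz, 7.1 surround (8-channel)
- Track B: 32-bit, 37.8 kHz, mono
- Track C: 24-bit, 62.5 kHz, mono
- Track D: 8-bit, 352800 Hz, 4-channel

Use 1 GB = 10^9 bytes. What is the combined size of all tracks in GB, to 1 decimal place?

Track A: 24,000 × 218 × 3 × 8 = 125,568,000 bytes.
Track B: 37,800 × 218 × 4 × 1 = 32,961,600 bytes.
Track C: 62,500 × 218 × 3 × 1 = 40,875,000 bytes.
Track D: 352,800 × 218 × 1 × 4 = 307,641,600 bytes.
Total = 507,046,200 bytes = 0.5 GB.

0.5 GB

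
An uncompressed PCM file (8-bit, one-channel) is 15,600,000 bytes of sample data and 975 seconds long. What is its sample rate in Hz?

Bytes = sample_rate × seconds × bytes_per_sample × channels.
sample_rate = 15,600,000 / (975 × 1 × 1) = 15,600,000 / 975 = 16,000 Hz.

16,000 Hz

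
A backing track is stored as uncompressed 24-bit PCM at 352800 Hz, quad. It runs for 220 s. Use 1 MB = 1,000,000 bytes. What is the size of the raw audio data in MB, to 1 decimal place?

Bytes = 352,800 samples/s × 220 s × 3 bytes/sample × 4 ch = 931,392,000 bytes.
931,392,000 / 1,000,000 = 931.4 MB.

931.4 MB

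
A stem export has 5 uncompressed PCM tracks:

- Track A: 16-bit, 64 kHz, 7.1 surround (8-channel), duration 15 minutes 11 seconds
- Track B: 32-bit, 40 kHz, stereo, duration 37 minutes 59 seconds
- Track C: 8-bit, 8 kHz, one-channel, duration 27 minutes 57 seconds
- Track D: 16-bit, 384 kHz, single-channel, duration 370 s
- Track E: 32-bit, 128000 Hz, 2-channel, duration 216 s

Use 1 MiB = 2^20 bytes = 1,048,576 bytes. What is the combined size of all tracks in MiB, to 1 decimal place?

2079.9 MiB

Track A: 15 minutes 11 seconds = 911 s; 64,000 × 911 × 2 × 8 = 932,864,000 bytes.
Track B: 37 minutes 59 seconds = 2,279 s; 40,000 × 2,279 × 4 × 2 = 729,280,000 bytes.
Track C: 27 minutes 57 seconds = 1,677 s; 8,000 × 1,677 × 1 × 1 = 13,416,000 bytes.
Track D: 384,000 × 370 × 2 × 1 = 284,160,000 bytes.
Track E: 128,000 × 216 × 4 × 2 = 221,184,000 bytes.
Total = 2,180,904,000 bytes = 2079.9 MiB.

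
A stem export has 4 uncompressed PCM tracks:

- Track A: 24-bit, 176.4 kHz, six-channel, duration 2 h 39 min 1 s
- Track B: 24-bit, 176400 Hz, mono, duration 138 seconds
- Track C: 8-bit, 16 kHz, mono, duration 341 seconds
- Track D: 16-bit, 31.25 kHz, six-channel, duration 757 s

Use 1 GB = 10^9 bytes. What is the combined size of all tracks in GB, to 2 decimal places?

Track A: 2 h 39 min 1 s = 9,541 s; 176,400 × 9,541 × 3 × 6 = 30,294,583,200 bytes.
Track B: 176,400 × 138 × 3 × 1 = 73,029,600 bytes.
Track C: 16,000 × 341 × 1 × 1 = 5,456,000 bytes.
Track D: 31,250 × 757 × 2 × 6 = 283,875,000 bytes.
Total = 30,656,943,800 bytes = 30.66 GB.

30.66 GB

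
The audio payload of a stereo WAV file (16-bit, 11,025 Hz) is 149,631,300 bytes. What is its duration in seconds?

Byte rate = 11,025 × 2 × 2 = 44,100 bytes/s.
Duration = 149,631,300 / 44,100 = 3,393 s.

3,393 seconds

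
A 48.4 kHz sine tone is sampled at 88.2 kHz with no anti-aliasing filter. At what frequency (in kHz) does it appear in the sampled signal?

39.8 kHz

Nyquist = 88,200/2 = 44,100 Hz; 48,400 Hz exceeds it.
Alias = |48,400 − 1×88,200| = |48,400 − 88,200| = 39,800 Hz = 39.8 kHz.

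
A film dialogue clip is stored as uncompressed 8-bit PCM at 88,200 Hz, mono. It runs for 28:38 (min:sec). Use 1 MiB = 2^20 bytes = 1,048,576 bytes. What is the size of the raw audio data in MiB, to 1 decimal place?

144.5 MiB

Duration = 28:38 (min:sec) = 1,718 s.
Bytes = 88,200 samples/s × 1,718 s × 1 bytes/sample × 1 ch = 151,527,600 bytes.
151,527,600 / 1,048,576 = 144.5 MiB.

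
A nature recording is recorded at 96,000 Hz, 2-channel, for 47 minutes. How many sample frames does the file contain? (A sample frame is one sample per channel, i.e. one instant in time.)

270,720,000 sample frames

47 minutes = 2,820 s.
96,000 samples/s × 2,820 s = 270,720,000 frames.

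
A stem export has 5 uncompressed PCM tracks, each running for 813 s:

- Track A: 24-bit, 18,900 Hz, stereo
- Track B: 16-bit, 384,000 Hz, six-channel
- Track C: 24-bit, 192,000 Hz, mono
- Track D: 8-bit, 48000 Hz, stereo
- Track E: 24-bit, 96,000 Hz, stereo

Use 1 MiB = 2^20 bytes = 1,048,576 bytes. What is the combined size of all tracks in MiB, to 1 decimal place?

Track A: 18,900 × 813 × 3 × 2 = 92,194,200 bytes.
Track B: 384,000 × 813 × 2 × 6 = 3,746,304,000 bytes.
Track C: 192,000 × 813 × 3 × 1 = 468,288,000 bytes.
Track D: 48,000 × 813 × 1 × 2 = 78,048,000 bytes.
Track E: 96,000 × 813 × 3 × 2 = 468,288,000 bytes.
Total = 4,853,122,200 bytes = 4628.3 MiB.

4628.3 MiB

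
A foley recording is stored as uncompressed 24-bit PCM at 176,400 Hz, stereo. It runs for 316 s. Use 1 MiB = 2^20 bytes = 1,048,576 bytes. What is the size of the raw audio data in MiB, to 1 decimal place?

319.0 MiB

Bytes = 176,400 samples/s × 316 s × 3 bytes/sample × 2 ch = 334,454,400 bytes.
334,454,400 / 1,048,576 = 319.0 MiB.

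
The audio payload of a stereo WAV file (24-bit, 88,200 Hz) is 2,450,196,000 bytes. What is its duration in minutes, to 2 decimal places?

77.17 minutes

Byte rate = 88,200 × 3 × 2 = 529,200 bytes/s.
Duration = 2,450,196,000 / 529,200 = 4,630 s.
4,630 s / 60 = 77.17 minutes.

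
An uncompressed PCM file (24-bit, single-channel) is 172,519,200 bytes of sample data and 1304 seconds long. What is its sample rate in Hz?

44,100 Hz

Bytes = sample_rate × seconds × bytes_per_sample × channels.
sample_rate = 172,519,200 / (1,304 × 3 × 1) = 172,519,200 / 3,912 = 44,100 Hz.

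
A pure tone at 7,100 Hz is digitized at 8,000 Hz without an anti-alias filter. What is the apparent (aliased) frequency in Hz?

900 Hz

Nyquist = 8,000/2 = 4,000 Hz; 7,100 Hz exceeds it.
Alias = |7,100 − 1×8,000| = |7,100 − 8,000| = 900 Hz.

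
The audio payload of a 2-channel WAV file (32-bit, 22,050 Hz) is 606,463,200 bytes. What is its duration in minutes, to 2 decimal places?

57.30 minutes

Byte rate = 22,050 × 4 × 2 = 176,400 bytes/s.
Duration = 606,463,200 / 176,400 = 3,438 s.
3,438 s / 60 = 57.30 minutes.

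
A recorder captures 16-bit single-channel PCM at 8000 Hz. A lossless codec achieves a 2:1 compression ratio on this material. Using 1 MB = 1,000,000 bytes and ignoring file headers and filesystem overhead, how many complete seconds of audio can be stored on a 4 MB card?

500 seconds

Uncompressed byte rate = 8,000 × 2 × 1 = 16,000 bytes/s.
After 2:1 compression, effective rate ≈ 8000 bytes/s.
Capacity = 4 × 1,000,000 = 4,000,000 bytes.
4,000,000 / effective rate ≈ 500 s → 500 seconds.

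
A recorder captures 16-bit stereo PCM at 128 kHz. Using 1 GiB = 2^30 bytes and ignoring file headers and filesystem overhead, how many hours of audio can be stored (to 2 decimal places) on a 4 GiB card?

2.33 hours

Uncompressed byte rate = 128,000 × 2 × 2 = 512,000 bytes/s.
Capacity = 4 × 1,073,741,824 = 4,294,967,296 bytes.
4,294,967,296 / 512,000 ≈ 8388.61 s → 2.33 hours.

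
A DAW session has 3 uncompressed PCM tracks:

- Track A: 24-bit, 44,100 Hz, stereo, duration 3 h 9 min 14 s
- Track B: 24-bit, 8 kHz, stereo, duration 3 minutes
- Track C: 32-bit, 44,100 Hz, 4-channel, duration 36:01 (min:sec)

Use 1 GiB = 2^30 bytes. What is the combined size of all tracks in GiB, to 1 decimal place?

Track A: 3 h 9 min 14 s = 11,354 s; 44,100 × 11,354 × 3 × 2 = 3,004,268,400 bytes.
Track B: 3 minutes = 180 s; 8,000 × 180 × 3 × 2 = 8,640,000 bytes.
Track C: 36:01 (min:sec) = 2,161 s; 44,100 × 2,161 × 4 × 4 = 1,524,801,600 bytes.
Total = 4,537,710,000 bytes = 4.2 GiB.

4.2 GiB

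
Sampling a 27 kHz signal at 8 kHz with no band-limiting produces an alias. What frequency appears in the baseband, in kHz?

Nyquist = 8,000/2 = 4,000 Hz; 27,000 Hz exceeds it.
Alias = |27,000 − 3×8,000| = |27,000 − 24,000| = 3,000 Hz = 3 kHz.

3 kHz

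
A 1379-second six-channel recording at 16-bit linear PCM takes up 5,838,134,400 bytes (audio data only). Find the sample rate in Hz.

352,800 Hz

Bytes = sample_rate × seconds × bytes_per_sample × channels.
sample_rate = 5,838,134,400 / (1,379 × 2 × 6) = 5,838,134,400 / 16,548 = 352,800 Hz.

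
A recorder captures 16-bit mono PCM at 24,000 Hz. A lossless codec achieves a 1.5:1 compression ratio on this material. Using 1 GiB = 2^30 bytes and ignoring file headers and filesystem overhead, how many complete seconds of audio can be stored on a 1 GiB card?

Uncompressed byte rate = 24,000 × 2 × 1 = 48,000 bytes/s.
After 1.5:1 compression, effective rate ≈ 32000 bytes/s.
Capacity = 1 × 1,073,741,824 = 1,073,741,824 bytes.
1,073,741,824 / effective rate ≈ 33554.43 s → 33,554 seconds.

33,554 seconds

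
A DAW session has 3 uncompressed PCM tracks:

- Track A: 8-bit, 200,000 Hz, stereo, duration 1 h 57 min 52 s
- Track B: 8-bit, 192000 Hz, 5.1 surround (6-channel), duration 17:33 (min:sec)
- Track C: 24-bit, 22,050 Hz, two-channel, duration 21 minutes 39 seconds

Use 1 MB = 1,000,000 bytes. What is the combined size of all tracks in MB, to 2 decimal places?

4213.71 MB

Track A: 1 h 57 min 52 s = 7,072 s; 200,000 × 7,072 × 1 × 2 = 2,828,800,000 bytes.
Track B: 17:33 (min:sec) = 1,053 s; 192,000 × 1,053 × 1 × 6 = 1,213,056,000 bytes.
Track C: 21 minutes 39 seconds = 1,299 s; 22,050 × 1,299 × 3 × 2 = 171,857,700 bytes.
Total = 4,213,713,700 bytes = 4213.71 MB.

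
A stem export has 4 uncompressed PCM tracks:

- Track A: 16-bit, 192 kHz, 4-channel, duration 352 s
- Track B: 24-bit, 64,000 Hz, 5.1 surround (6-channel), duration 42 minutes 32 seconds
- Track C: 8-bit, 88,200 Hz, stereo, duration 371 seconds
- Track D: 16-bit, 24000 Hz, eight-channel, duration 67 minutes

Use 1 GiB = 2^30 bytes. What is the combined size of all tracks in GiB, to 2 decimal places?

Track A: 192,000 × 352 × 2 × 4 = 540,672,000 bytes.
Track B: 42 minutes 32 seconds = 2,552 s; 64,000 × 2,552 × 3 × 6 = 2,939,904,000 bytes.
Track C: 88,200 × 371 × 1 × 2 = 65,444,400 bytes.
Track D: 67 minutes = 4,020 s; 24,000 × 4,020 × 2 × 8 = 1,543,680,000 bytes.
Total = 5,089,700,400 bytes = 4.74 GiB.

4.74 GiB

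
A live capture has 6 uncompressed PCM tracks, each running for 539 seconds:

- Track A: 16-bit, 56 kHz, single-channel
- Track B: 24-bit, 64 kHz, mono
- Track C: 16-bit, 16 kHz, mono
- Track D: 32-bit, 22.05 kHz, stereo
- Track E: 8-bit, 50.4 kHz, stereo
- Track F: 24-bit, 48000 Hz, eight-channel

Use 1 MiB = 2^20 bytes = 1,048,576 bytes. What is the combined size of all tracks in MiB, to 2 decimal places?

Track A: 56,000 × 539 × 2 × 1 = 60,368,000 bytes.
Track B: 64,000 × 539 × 3 × 1 = 103,488,000 bytes.
Track C: 16,000 × 539 × 2 × 1 = 17,248,000 bytes.
Track D: 22,050 × 539 × 4 × 2 = 95,079,600 bytes.
Track E: 50,400 × 539 × 1 × 2 = 54,331,200 bytes.
Track F: 48,000 × 539 × 3 × 8 = 620,928,000 bytes.
Total = 951,442,800 bytes = 907.37 MiB.

907.37 MiB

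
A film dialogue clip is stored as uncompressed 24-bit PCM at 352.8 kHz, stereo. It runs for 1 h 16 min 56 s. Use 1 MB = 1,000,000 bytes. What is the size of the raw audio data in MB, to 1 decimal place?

Duration = 1 h 16 min 56 s = 4,616 s.
Bytes = 352,800 samples/s × 4,616 s × 3 bytes/sample × 2 ch = 9,771,148,800 bytes.
9,771,148,800 / 1,000,000 = 9771.1 MB.

9771.1 MB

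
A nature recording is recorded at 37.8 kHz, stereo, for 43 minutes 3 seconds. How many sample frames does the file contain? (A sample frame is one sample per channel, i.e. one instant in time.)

43 minutes 3 seconds = 2,583 s.
37,800 samples/s × 2,583 s = 97,637,400 frames.

97,637,400 sample frames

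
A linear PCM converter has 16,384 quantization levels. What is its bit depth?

log2(16,384) = 14.

14 bits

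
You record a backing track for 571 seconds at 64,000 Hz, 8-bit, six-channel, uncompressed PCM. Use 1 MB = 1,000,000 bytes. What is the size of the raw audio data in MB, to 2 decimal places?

219.26 MB

Bytes = 64,000 samples/s × 571 s × 1 bytes/sample × 6 ch = 219,264,000 bytes.
219,264,000 / 1,000,000 = 219.26 MB.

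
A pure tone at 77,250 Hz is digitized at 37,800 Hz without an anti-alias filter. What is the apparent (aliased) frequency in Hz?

Nyquist = 37,800/2 = 18,900 Hz; 77,250 Hz exceeds it.
Alias = |77,250 − 2×37,800| = |77,250 − 75,600| = 1,650 Hz.

1,650 Hz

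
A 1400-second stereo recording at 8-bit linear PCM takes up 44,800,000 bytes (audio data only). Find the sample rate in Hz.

16,000 Hz

Bytes = sample_rate × seconds × bytes_per_sample × channels.
sample_rate = 44,800,000 / (1,400 × 1 × 2) = 44,800,000 / 2,800 = 16,000 Hz.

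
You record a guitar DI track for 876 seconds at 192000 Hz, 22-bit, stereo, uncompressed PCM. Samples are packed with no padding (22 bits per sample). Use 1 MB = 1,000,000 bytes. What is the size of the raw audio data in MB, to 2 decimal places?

925.06 MB

Bits = 192,000 × 876 × 22 × 2 = 7,400,448,000 bits = 925,056,000 bytes.
925,056,000 / 1,000,000 = 925.06 MB.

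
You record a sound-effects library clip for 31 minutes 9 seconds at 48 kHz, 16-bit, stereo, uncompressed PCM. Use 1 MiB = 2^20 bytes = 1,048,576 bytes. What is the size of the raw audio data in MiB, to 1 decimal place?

342.2 MiB

Duration = 31 minutes 9 seconds = 1,869 s.
Bytes = 48,000 samples/s × 1,869 s × 2 bytes/sample × 2 ch = 358,848,000 bytes.
358,848,000 / 1,048,576 = 342.2 MiB.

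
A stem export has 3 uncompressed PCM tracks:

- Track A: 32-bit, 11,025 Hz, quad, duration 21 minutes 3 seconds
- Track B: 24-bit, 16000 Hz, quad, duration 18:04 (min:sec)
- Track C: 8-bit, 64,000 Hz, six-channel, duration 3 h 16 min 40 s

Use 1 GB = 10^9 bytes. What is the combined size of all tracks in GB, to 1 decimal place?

5.0 GB

Track A: 21 minutes 3 seconds = 1,263 s; 11,025 × 1,263 × 4 × 4 = 222,793,200 bytes.
Track B: 18:04 (min:sec) = 1,084 s; 16,000 × 1,084 × 3 × 4 = 208,128,000 bytes.
Track C: 3 h 16 min 40 s = 11,800 s; 64,000 × 11,800 × 1 × 6 = 4,531,200,000 bytes.
Total = 4,962,121,200 bytes = 5.0 GB.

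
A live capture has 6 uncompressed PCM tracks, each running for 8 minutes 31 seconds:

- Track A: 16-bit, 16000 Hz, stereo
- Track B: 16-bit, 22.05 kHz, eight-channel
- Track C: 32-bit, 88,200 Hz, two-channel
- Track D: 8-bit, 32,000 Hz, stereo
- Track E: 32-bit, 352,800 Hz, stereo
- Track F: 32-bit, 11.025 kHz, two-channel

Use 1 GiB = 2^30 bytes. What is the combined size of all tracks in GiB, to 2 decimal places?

1.95 GiB

8 minutes 31 seconds = 511 s.
Track A: 16,000 × 511 × 2 × 2 = 32,704,000 bytes.
Track B: 22,050 × 511 × 2 × 8 = 180,280,800 bytes.
Track C: 88,200 × 511 × 4 × 2 = 360,561,600 bytes.
Track D: 32,000 × 511 × 1 × 2 = 32,704,000 bytes.
Track E: 352,800 × 511 × 4 × 2 = 1,442,246,400 bytes.
Track F: 11,025 × 511 × 4 × 2 = 45,070,200 bytes.
Total = 2,093,567,000 bytes = 1.95 GiB.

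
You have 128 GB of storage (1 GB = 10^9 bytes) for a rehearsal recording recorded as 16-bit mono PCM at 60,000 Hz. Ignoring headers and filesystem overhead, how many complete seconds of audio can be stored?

1,066,666 seconds

Uncompressed byte rate = 60,000 × 2 × 1 = 120,000 bytes/s.
Capacity = 128 × 1,000,000,000 = 128,000,000,000 bytes.
128,000,000,000 / 120,000 ≈ 1066666.67 s → 1,066,666 seconds.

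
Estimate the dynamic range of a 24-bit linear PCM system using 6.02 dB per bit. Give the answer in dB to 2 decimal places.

144.48 dB

24 × 6.02 = 144.48 dB.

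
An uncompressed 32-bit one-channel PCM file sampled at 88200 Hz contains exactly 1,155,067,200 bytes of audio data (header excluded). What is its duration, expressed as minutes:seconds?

Byte rate = 88,200 × 4 × 1 = 352,800 bytes/s.
Duration = 1,155,067,200 / 352,800 = 3,274 s.
3,274 s = 54:34.

54:34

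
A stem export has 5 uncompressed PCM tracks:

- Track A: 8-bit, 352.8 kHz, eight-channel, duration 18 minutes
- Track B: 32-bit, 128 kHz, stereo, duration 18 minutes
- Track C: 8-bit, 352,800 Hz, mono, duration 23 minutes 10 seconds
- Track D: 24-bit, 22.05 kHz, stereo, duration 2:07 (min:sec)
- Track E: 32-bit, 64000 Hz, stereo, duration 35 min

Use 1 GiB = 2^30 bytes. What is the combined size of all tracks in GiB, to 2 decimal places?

5.34 GiB

Track A: 18 minutes = 1,080 s; 352,800 × 1,080 × 1 × 8 = 3,048,192,000 bytes.
Track B: 18 minutes = 1,080 s; 128,000 × 1,080 × 4 × 2 = 1,105,920,000 bytes.
Track C: 23 minutes 10 seconds = 1,390 s; 352,800 × 1,390 × 1 × 1 = 490,392,000 bytes.
Track D: 2:07 (min:sec) = 127 s; 22,050 × 127 × 3 × 2 = 16,802,100 bytes.
Track E: 35 min = 2,100 s; 64,000 × 2,100 × 4 × 2 = 1,075,200,000 bytes.
Total = 5,736,506,100 bytes = 5.34 GiB.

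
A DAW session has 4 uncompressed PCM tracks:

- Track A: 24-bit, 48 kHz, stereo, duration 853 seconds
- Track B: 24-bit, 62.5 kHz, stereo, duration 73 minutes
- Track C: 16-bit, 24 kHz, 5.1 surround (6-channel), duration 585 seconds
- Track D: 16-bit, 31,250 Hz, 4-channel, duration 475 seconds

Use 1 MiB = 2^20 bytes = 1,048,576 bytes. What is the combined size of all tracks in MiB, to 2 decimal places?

Track A: 48,000 × 853 × 3 × 2 = 245,664,000 bytes.
Track B: 73 minutes = 4,380 s; 62,500 × 4,380 × 3 × 2 = 1,642,500,000 bytes.
Track C: 24,000 × 585 × 2 × 6 = 168,480,000 bytes.
Track D: 31,250 × 475 × 2 × 4 = 118,750,000 bytes.
Total = 2,175,394,000 bytes = 2074.62 MiB.

2074.62 MiB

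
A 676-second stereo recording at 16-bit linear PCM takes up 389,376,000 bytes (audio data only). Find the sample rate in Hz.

Bytes = sample_rate × seconds × bytes_per_sample × channels.
sample_rate = 389,376,000 / (676 × 2 × 2) = 389,376,000 / 2,704 = 144,000 Hz.

144,000 Hz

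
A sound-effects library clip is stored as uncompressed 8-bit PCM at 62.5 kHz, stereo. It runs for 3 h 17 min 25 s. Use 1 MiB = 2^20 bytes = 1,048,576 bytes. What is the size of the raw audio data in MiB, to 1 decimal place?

Duration = 3 h 17 min 25 s = 11,845 s.
Bytes = 62,500 samples/s × 11,845 s × 1 bytes/sample × 2 ch = 1,480,625,000 bytes.
1,480,625,000 / 1,048,576 = 1412.0 MiB.

1412.0 MiB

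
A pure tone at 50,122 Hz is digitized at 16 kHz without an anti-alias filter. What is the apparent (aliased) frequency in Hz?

2,122 Hz

Nyquist = 16,000/2 = 8,000 Hz; 50,122 Hz exceeds it.
Alias = |50,122 − 3×16,000| = |50,122 − 48,000| = 2,122 Hz.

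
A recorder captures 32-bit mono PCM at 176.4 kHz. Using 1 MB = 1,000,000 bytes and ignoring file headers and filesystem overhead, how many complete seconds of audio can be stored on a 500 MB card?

Uncompressed byte rate = 176,400 × 4 × 1 = 705,600 bytes/s.
Capacity = 500 × 1,000,000 = 500,000,000 bytes.
500,000,000 / 705,600 ≈ 708.62 s → 708 seconds.

708 seconds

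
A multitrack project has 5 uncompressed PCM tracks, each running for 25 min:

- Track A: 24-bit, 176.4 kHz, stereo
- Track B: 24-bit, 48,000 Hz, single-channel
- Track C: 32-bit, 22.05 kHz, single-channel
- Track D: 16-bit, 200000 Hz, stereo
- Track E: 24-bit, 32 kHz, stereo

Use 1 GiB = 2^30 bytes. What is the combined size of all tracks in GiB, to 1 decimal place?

25 min = 1,500 s.
Track A: 176,400 × 1,500 × 3 × 2 = 1,587,600,000 bytes.
Track B: 48,000 × 1,500 × 3 × 1 = 216,000,000 bytes.
Track C: 22,050 × 1,500 × 4 × 1 = 132,300,000 bytes.
Track D: 200,000 × 1,500 × 2 × 2 = 1,200,000,000 bytes.
Track E: 32,000 × 1,500 × 3 × 2 = 288,000,000 bytes.
Total = 3,423,900,000 bytes = 3.2 GiB.

3.2 GiB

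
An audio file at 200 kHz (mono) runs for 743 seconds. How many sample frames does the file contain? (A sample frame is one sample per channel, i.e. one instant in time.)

200,000 samples/s × 743 s = 148,600,000 frames.

148,600,000 sample frames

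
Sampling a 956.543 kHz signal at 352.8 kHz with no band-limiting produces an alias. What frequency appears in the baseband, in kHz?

Nyquist = 352,800/2 = 176,400 Hz; 956,543 Hz exceeds it.
Alias = |956,543 − 3×352,800| = |956,543 − 1,058,400| = 101,857 Hz = 101.857 kHz.

101.857 kHz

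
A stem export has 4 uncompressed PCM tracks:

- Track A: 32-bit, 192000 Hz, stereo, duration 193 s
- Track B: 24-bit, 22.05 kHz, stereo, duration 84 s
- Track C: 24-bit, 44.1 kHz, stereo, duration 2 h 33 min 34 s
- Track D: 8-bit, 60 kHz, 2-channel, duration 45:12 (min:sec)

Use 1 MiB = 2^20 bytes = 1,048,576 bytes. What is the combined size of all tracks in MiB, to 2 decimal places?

Track A: 192,000 × 193 × 4 × 2 = 296,448,000 bytes.
Track B: 22,050 × 84 × 3 × 2 = 11,113,200 bytes.
Track C: 2 h 33 min 34 s = 9,214 s; 44,100 × 9,214 × 3 × 2 = 2,438,024,400 bytes.
Track D: 45:12 (min:sec) = 2,712 s; 60,000 × 2,712 × 1 × 2 = 325,440,000 bytes.
Total = 3,071,025,600 bytes = 2928.76 MiB.

2928.76 MiB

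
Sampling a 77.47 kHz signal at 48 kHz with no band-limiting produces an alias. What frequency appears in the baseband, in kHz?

18.53 kHz

Nyquist = 48,000/2 = 24,000 Hz; 77,470 Hz exceeds it.
Alias = |77,470 − 2×48,000| = |77,470 − 96,000| = 18,530 Hz = 18.53 kHz.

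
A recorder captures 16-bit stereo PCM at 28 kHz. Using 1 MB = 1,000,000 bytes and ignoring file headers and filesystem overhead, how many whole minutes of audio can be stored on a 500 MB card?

74 minutes

Uncompressed byte rate = 28,000 × 2 × 2 = 112,000 bytes/s.
Capacity = 500 × 1,000,000 = 500,000,000 bytes.
500,000,000 / 112,000 ≈ 4464.29 s → 74 minutes.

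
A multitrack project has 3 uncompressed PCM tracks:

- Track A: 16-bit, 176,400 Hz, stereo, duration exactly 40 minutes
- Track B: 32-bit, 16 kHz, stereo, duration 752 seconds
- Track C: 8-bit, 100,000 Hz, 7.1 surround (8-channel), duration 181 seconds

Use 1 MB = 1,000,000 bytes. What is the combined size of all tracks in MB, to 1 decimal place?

Track A: exactly 40 minutes = 2,400 s; 176,400 × 2,400 × 2 × 2 = 1,693,440,000 bytes.
Track B: 16,000 × 752 × 4 × 2 = 96,256,000 bytes.
Track C: 100,000 × 181 × 1 × 8 = 144,800,000 bytes.
Total = 1,934,496,000 bytes = 1934.5 MB.

1934.5 MB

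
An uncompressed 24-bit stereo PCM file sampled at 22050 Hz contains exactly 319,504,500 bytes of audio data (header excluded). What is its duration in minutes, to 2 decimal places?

40.25 minutes

Byte rate = 22,050 × 3 × 2 = 132,300 bytes/s.
Duration = 319,504,500 / 132,300 = 2,415 s.
2,415 s / 60 = 40.25 minutes.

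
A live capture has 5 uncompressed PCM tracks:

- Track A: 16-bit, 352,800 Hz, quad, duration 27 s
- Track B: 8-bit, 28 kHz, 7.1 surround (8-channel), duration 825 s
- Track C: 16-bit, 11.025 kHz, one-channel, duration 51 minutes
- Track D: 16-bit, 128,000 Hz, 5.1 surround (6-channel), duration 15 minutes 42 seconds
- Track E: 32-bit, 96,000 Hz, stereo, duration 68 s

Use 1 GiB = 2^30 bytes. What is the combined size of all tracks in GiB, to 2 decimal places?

1.70 GiB

Track A: 352,800 × 27 × 2 × 4 = 76,204,800 bytes.
Track B: 28,000 × 825 × 1 × 8 = 184,800,000 bytes.
Track C: 51 minutes = 3,060 s; 11,025 × 3,060 × 2 × 1 = 67,473,000 bytes.
Track D: 15 minutes 42 seconds = 942 s; 128,000 × 942 × 2 × 6 = 1,446,912,000 bytes.
Track E: 96,000 × 68 × 4 × 2 = 52,224,000 bytes.
Total = 1,827,613,800 bytes = 1.70 GiB.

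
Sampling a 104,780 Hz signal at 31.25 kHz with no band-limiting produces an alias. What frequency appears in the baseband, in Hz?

Nyquist = 31,250/2 = 15,625 Hz; 104,780 Hz exceeds it.
Alias = |104,780 − 3×31,250| = |104,780 − 93,750| = 11,030 Hz.

11,030 Hz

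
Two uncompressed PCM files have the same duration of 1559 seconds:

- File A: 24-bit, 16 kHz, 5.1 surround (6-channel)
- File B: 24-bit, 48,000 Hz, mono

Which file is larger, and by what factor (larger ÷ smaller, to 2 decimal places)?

File A: 16,000 × 3 × 6 = 288,000 bytes/s.
File B: 48,000 × 3 × 1 = 144,000 bytes/s.
File A is larger; ratio = 448,992,000 / 224,496,000 = 2.00.

File A, by a factor of 2.00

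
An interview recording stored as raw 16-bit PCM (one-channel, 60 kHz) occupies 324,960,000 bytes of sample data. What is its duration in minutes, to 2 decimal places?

45.13 minutes

Byte rate = 60,000 × 2 × 1 = 120,000 bytes/s.
Duration = 324,960,000 / 120,000 = 2,708 s.
2,708 s / 60 = 45.13 minutes.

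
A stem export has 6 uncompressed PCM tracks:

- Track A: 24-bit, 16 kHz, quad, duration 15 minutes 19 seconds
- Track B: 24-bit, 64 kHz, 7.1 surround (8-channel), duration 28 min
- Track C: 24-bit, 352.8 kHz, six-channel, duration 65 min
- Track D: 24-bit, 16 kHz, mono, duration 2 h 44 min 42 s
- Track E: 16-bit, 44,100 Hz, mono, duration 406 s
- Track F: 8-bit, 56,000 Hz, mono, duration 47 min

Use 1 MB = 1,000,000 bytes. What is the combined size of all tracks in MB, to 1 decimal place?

28191.6 MB

Track A: 15 minutes 19 seconds = 919 s; 16,000 × 919 × 3 × 4 = 176,448,000 bytes.
Track B: 28 min = 1,680 s; 64,000 × 1,680 × 3 × 8 = 2,580,480,000 bytes.
Track C: 65 min = 3,900 s; 352,800 × 3,900 × 3 × 6 = 24,766,560,000 bytes.
Track D: 2 h 44 min 42 s = 9,882 s; 16,000 × 9,882 × 3 × 1 = 474,336,000 bytes.
Track E: 44,100 × 406 × 2 × 1 = 35,809,200 bytes.
Track F: 47 min = 2,820 s; 56,000 × 2,820 × 1 × 1 = 157,920,000 bytes.
Total = 28,191,553,200 bytes = 28191.6 MB.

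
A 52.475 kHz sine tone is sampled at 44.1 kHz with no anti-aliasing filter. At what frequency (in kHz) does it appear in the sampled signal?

8.375 kHz

Nyquist = 44,100/2 = 22,050 Hz; 52,475 Hz exceeds it.
Alias = |52,475 − 1×44,100| = |52,475 − 44,100| = 8,375 Hz = 8.375 kHz.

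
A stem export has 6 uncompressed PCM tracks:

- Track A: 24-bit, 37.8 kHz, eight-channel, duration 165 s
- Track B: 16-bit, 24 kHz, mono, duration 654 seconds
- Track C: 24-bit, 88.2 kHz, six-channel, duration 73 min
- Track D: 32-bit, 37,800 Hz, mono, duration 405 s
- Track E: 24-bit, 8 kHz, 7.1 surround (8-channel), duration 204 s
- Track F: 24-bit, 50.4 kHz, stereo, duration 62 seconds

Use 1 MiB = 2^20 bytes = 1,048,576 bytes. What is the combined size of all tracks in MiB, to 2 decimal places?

Track A: 37,800 × 165 × 3 × 8 = 149,688,000 bytes.
Track B: 24,000 × 654 × 2 × 1 = 31,392,000 bytes.
Track C: 73 min = 4,380 s; 88,200 × 4,380 × 3 × 6 = 6,953,688,000 bytes.
Track D: 37,800 × 405 × 4 × 1 = 61,236,000 bytes.
Track E: 8,000 × 204 × 3 × 8 = 39,168,000 bytes.
Track F: 50,400 × 62 × 3 × 2 = 18,748,800 bytes.
Total = 7,253,920,800 bytes = 6917.88 MiB.

6917.88 MiB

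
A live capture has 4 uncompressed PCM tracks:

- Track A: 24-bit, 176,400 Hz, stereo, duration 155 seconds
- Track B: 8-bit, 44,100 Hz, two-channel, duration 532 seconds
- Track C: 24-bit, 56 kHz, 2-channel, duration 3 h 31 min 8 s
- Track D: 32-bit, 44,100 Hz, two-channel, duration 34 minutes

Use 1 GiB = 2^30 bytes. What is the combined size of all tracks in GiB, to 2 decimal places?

4.83 GiB

Track A: 176,400 × 155 × 3 × 2 = 164,052,000 bytes.
Track B: 44,100 × 532 × 1 × 2 = 46,922,400 bytes.
Track C: 3 h 31 min 8 s = 12,668 s; 56,000 × 12,668 × 3 × 2 = 4,256,448,000 bytes.
Track D: 34 minutes = 2,040 s; 44,100 × 2,040 × 4 × 2 = 719,712,000 bytes.
Total = 5,187,134,400 bytes = 4.83 GiB.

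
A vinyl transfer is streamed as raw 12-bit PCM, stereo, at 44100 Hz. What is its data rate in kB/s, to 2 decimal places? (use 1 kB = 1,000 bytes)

132.30 kB/s

Bit rate = 44,100 × 12 × 2 = 1,058,400 bits/s.
1,058,400 / 8 = 132,300 B/s = 132.30 kB/s.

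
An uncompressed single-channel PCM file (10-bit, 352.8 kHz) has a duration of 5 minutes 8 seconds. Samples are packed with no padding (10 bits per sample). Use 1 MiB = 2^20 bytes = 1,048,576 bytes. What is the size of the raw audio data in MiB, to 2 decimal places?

129.54 MiB

Duration = 5 minutes 8 seconds = 308 s.
Bits = 352,800 × 308 × 10 × 1 = 1,086,624,000 bits = 135,828,000 bytes.
135,828,000 / 1,048,576 = 129.54 MiB.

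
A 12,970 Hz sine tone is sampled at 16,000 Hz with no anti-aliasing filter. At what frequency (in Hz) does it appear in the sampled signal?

Nyquist = 16,000/2 = 8,000 Hz; 12,970 Hz exceeds it.
Alias = |12,970 − 1×16,000| = |12,970 − 16,000| = 3,030 Hz.

3,030 Hz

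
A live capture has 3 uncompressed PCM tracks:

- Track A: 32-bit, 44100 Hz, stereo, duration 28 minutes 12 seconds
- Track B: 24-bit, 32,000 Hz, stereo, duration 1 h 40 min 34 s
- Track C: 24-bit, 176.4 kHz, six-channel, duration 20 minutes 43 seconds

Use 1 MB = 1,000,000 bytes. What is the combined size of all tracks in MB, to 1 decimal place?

Track A: 28 minutes 12 seconds = 1,692 s; 44,100 × 1,692 × 4 × 2 = 596,937,600 bytes.
Track B: 1 h 40 min 34 s = 6,034 s; 32,000 × 6,034 × 3 × 2 = 1,158,528,000 bytes.
Track C: 20 minutes 43 seconds = 1,243 s; 176,400 × 1,243 × 3 × 6 = 3,946,773,600 bytes.
Total = 5,702,239,200 bytes = 5702.2 MB.

5702.2 MB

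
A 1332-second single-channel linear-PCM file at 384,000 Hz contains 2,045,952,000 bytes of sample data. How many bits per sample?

Bytes per sample = 2,045,952,000 / (384,000 × 1,332 × 1) = 2,045,952,000 / 511,488,000 = 4.
Bit depth = 4 × 8 = 32 bits.

32 bits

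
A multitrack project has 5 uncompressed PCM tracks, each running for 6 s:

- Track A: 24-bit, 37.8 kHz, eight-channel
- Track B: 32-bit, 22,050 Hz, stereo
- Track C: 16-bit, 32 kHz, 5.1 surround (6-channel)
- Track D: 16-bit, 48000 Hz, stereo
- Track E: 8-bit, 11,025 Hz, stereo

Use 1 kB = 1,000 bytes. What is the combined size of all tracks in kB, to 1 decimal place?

Track A: 37,800 × 6 × 3 × 8 = 5,443,200 bytes.
Track B: 22,050 × 6 × 4 × 2 = 1,058,400 bytes.
Track C: 32,000 × 6 × 2 × 6 = 2,304,000 bytes.
Track D: 48,000 × 6 × 2 × 2 = 1,152,000 bytes.
Track E: 11,025 × 6 × 1 × 2 = 132,300 bytes.
Total = 10,089,900 bytes = 10089.9 kB.

10089.9 kB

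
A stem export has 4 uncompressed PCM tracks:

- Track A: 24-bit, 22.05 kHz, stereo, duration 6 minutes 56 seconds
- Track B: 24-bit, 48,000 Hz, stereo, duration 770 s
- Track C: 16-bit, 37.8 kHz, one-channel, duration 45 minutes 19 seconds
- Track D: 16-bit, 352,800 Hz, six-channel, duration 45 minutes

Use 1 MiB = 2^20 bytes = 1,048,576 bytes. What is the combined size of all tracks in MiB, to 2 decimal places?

11361.19 MiB

Track A: 6 minutes 56 seconds = 416 s; 22,050 × 416 × 3 × 2 = 55,036,800 bytes.
Track B: 48,000 × 770 × 3 × 2 = 221,760,000 bytes.
Track C: 45 minutes 19 seconds = 2,719 s; 37,800 × 2,719 × 2 × 1 = 205,556,400 bytes.
Track D: 45 minutes = 2,700 s; 352,800 × 2,700 × 2 × 6 = 11,430,720,000 bytes.
Total = 11,913,073,200 bytes = 11361.19 MiB.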